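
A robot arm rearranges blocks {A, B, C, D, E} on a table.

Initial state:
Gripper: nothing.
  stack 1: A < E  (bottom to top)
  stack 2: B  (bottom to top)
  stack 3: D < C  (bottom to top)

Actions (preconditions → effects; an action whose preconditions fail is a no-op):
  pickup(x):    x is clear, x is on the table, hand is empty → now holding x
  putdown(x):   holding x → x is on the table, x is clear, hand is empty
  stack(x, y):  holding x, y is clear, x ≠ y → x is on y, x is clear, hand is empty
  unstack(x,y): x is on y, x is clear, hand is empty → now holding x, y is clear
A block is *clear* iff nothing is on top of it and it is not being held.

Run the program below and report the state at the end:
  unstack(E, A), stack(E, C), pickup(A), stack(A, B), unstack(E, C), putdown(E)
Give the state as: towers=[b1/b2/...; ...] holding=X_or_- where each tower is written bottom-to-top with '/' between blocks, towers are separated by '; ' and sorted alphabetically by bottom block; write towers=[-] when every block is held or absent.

step 1 (unstack(E, A)): towers=[A; B; D/C] holding=E
step 2 (stack(E, C)): towers=[A; B; D/C/E] holding=-
step 3 (pickup(A)): towers=[B; D/C/E] holding=A
step 4 (stack(A, B)): towers=[B/A; D/C/E] holding=-
step 5 (unstack(E, C)): towers=[B/A; D/C] holding=E
step 6 (putdown(E)): towers=[B/A; D/C; E] holding=-

towers=[B/A; D/C; E] holding=-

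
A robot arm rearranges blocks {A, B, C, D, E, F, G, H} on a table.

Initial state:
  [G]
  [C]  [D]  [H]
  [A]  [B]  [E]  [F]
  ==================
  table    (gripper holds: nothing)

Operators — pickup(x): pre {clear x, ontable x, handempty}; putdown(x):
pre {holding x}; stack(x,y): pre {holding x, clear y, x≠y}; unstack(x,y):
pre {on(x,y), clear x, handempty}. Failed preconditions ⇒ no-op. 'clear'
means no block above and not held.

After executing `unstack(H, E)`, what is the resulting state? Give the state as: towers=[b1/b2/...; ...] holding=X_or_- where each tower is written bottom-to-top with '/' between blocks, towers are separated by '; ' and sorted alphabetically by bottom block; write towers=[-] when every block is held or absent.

towers=[A/C/G; B/D; E; F] holding=H

before: towers=[A/C/G; B/D; E/H; F] holding=-
pre[unstack(H, E)]: on(H,E) ok, clear(H) ok, handempty ok
all met → apply unstack(H, E)
after:  towers=[A/C/G; B/D; E; F] holding=H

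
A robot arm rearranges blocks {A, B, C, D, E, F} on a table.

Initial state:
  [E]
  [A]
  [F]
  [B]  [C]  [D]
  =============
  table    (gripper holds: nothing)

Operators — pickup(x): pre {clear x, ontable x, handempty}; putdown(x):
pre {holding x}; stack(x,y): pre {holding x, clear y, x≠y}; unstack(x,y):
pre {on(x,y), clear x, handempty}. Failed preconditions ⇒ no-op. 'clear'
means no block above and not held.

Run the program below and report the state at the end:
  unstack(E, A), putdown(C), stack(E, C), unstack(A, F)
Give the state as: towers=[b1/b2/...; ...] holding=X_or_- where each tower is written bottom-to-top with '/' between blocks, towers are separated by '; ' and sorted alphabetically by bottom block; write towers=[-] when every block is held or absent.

towers=[B/F; C/E; D] holding=A

step 1 (unstack(E, A)): towers=[B/F/A; C; D] holding=E
step 2 (putdown(C)) [no-op]: towers=[B/F/A; C; D] holding=E
step 3 (stack(E, C)): towers=[B/F/A; C/E; D] holding=-
step 4 (unstack(A, F)): towers=[B/F; C/E; D] holding=A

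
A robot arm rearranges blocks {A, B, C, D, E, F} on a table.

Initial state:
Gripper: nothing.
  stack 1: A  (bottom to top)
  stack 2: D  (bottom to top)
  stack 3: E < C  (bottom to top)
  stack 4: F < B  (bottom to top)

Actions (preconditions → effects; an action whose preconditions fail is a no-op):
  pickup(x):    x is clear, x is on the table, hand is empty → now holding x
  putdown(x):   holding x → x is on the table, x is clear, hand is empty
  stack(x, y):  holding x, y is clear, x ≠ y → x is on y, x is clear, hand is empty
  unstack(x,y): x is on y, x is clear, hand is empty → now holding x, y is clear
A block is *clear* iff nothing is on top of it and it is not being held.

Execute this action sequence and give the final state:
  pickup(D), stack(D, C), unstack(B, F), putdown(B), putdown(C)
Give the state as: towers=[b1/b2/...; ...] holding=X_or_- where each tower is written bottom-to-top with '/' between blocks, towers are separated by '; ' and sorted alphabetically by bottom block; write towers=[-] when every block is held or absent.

step 1 (pickup(D)): towers=[A; E/C; F/B] holding=D
step 2 (stack(D, C)): towers=[A; E/C/D; F/B] holding=-
step 3 (unstack(B, F)): towers=[A; E/C/D; F] holding=B
step 4 (putdown(B)): towers=[A; B; E/C/D; F] holding=-
step 5 (putdown(C)) [no-op]: towers=[A; B; E/C/D; F] holding=-

towers=[A; B; E/C/D; F] holding=-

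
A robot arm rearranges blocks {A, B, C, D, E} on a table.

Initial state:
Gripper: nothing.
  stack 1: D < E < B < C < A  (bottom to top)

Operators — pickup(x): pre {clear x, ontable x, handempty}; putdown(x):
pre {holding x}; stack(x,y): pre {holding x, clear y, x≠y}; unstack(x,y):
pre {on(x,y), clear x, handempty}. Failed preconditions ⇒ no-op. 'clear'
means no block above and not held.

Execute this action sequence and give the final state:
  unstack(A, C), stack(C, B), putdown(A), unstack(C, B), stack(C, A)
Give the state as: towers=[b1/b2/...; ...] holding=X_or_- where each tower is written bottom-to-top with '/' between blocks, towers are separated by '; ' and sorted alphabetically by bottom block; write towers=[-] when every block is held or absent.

towers=[A/C; D/E/B] holding=-

step 1 (unstack(A, C)): towers=[D/E/B/C] holding=A
step 2 (stack(C, B)) [no-op]: towers=[D/E/B/C] holding=A
step 3 (putdown(A)): towers=[A; D/E/B/C] holding=-
step 4 (unstack(C, B)): towers=[A; D/E/B] holding=C
step 5 (stack(C, A)): towers=[A/C; D/E/B] holding=-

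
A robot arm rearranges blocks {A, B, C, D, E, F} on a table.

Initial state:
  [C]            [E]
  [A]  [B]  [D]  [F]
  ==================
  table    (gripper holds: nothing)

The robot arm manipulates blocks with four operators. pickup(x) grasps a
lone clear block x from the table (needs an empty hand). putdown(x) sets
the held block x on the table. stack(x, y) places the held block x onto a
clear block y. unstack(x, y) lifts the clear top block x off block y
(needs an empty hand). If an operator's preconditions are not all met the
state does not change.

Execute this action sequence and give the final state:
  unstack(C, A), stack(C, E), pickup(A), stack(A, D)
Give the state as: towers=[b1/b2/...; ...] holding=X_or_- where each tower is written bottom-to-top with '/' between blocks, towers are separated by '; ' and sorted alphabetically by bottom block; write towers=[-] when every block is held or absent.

towers=[B; D/A; F/E/C] holding=-

step 1 (unstack(C, A)): towers=[A; B; D; F/E] holding=C
step 2 (stack(C, E)): towers=[A; B; D; F/E/C] holding=-
step 3 (pickup(A)): towers=[B; D; F/E/C] holding=A
step 4 (stack(A, D)): towers=[B; D/A; F/E/C] holding=-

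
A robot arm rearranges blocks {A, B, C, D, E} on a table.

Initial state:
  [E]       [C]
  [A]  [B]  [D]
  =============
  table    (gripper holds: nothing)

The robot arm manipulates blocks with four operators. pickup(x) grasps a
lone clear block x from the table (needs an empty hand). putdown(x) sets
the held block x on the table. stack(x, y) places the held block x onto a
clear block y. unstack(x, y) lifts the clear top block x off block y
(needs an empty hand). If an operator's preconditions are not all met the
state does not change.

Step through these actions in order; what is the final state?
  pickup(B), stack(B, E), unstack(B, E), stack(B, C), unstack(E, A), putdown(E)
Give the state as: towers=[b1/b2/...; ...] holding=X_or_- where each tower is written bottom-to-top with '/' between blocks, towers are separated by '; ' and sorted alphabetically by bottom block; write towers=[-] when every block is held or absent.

step 1 (pickup(B)): towers=[A/E; D/C] holding=B
step 2 (stack(B, E)): towers=[A/E/B; D/C] holding=-
step 3 (unstack(B, E)): towers=[A/E; D/C] holding=B
step 4 (stack(B, C)): towers=[A/E; D/C/B] holding=-
step 5 (unstack(E, A)): towers=[A; D/C/B] holding=E
step 6 (putdown(E)): towers=[A; D/C/B; E] holding=-

towers=[A; D/C/B; E] holding=-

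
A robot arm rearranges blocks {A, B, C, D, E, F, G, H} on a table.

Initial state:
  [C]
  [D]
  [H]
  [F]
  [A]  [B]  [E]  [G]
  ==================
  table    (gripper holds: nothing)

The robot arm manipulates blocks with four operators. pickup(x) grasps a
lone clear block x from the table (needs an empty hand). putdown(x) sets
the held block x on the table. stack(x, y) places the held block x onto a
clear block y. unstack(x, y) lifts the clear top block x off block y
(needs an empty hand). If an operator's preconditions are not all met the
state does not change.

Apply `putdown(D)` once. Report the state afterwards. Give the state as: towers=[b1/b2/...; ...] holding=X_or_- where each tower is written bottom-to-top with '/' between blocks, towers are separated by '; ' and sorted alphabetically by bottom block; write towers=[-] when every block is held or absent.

towers=[A/F/H/D/C; B; E; G] holding=-

before: towers=[A/F/H/D/C; B; E; G] holding=-
pre[putdown(D)]: holding(D) no
holding(D) unmet → putdown(D) is a no-op
after:  towers=[A/F/H/D/C; B; E; G] holding=-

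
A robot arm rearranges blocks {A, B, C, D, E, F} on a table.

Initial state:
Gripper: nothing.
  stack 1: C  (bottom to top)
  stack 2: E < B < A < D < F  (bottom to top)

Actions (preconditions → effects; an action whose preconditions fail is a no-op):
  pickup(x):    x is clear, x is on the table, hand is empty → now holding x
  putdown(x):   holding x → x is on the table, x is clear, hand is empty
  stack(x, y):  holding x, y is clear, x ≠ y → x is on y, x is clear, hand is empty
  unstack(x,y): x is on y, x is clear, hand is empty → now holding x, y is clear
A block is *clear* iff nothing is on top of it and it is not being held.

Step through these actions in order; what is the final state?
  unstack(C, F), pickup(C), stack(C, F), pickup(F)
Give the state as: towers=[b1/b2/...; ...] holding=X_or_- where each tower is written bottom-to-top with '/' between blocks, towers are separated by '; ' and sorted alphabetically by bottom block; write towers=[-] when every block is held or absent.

towers=[E/B/A/D/F/C] holding=-

step 1 (unstack(C, F)) [no-op]: towers=[C; E/B/A/D/F] holding=-
step 2 (pickup(C)): towers=[E/B/A/D/F] holding=C
step 3 (stack(C, F)): towers=[E/B/A/D/F/C] holding=-
step 4 (pickup(F)) [no-op]: towers=[E/B/A/D/F/C] holding=-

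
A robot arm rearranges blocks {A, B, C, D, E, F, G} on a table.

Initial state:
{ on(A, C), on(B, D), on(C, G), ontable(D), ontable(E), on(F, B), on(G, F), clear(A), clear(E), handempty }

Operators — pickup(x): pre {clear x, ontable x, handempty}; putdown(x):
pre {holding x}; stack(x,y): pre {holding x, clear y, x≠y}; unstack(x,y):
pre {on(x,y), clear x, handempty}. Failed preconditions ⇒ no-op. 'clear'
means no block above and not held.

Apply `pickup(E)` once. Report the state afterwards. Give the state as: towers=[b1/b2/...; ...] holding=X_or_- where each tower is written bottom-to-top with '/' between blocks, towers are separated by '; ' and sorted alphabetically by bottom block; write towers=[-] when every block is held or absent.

before: towers=[D/B/F/G/C/A; E] holding=-
pre[pickup(E)]: clear(E) yes, ontable(E) yes, handempty yes
all met → apply pickup(E)
after:  towers=[D/B/F/G/C/A] holding=E

towers=[D/B/F/G/C/A] holding=E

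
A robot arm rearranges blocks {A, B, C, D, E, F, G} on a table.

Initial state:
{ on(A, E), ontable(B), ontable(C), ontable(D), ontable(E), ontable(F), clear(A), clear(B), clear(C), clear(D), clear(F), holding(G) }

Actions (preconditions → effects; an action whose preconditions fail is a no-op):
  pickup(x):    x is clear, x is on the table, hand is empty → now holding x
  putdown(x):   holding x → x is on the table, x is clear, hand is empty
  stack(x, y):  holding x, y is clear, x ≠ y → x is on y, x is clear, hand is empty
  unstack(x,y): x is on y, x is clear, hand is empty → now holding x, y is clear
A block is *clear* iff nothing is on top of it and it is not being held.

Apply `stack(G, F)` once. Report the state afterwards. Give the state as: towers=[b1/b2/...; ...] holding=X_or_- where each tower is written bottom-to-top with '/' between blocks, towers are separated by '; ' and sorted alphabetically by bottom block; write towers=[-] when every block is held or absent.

towers=[B; C; D; E/A; F/G] holding=-

before: towers=[B; C; D; E/A; F] holding=G
pre[stack(G, F)]: holding(G) ✓, clear(F) ✓, G≠F ✓
all met → apply stack(G, F)
after:  towers=[B; C; D; E/A; F/G] holding=-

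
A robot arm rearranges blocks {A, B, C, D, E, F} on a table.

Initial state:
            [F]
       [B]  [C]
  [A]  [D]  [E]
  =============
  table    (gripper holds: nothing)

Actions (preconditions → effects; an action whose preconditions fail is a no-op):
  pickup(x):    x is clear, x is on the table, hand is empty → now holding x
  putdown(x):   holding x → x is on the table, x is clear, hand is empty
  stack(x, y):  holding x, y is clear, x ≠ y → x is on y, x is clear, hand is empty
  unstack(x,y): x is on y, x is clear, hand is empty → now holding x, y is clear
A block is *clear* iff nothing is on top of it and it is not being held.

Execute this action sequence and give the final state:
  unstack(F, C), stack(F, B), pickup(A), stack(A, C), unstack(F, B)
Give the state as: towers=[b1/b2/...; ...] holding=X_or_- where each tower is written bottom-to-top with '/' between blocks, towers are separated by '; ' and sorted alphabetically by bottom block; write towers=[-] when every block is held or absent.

towers=[D/B; E/C/A] holding=F

step 1 (unstack(F, C)): towers=[A; D/B; E/C] holding=F
step 2 (stack(F, B)): towers=[A; D/B/F; E/C] holding=-
step 3 (pickup(A)): towers=[D/B/F; E/C] holding=A
step 4 (stack(A, C)): towers=[D/B/F; E/C/A] holding=-
step 5 (unstack(F, B)): towers=[D/B; E/C/A] holding=F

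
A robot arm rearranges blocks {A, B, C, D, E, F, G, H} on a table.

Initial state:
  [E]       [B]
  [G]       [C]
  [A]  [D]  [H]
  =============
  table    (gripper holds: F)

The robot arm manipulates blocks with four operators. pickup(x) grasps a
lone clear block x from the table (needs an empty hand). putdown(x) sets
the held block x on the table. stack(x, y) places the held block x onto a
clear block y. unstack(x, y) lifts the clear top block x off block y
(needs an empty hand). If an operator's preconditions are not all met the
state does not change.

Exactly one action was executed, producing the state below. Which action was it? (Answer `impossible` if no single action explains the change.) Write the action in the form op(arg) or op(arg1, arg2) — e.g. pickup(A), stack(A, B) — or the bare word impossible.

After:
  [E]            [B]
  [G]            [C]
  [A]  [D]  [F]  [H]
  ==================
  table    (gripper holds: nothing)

target: towers=[A/G/E; D; F; H/C/B] holding=-
        putdown(F) → towers=[A/G/E; D; F; H/C/B] holding=-  ← match
       stack(F, E) → towers=[A/G/E/F; D; H/C/B] holding=-
       stack(F, B) → towers=[A/G/E; D; H/C/B/F] holding=-
       stack(F, D) → towers=[A/G/E; D/F; H/C/B] holding=-

putdown(F)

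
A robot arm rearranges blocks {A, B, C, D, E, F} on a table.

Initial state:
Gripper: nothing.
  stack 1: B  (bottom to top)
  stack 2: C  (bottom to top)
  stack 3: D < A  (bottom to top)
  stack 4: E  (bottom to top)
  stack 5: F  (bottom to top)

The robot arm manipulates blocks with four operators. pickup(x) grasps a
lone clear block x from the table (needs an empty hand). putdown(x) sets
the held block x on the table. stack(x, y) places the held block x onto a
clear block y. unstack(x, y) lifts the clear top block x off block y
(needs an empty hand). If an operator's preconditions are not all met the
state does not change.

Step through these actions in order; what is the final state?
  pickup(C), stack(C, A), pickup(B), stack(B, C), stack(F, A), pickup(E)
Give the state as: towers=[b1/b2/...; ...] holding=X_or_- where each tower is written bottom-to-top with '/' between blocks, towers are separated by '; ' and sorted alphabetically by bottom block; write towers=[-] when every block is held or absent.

towers=[D/A/C/B; F] holding=E

step 1 (pickup(C)): towers=[B; D/A; E; F] holding=C
step 2 (stack(C, A)): towers=[B; D/A/C; E; F] holding=-
step 3 (pickup(B)): towers=[D/A/C; E; F] holding=B
step 4 (stack(B, C)): towers=[D/A/C/B; E; F] holding=-
step 5 (stack(F, A)) [no-op]: towers=[D/A/C/B; E; F] holding=-
step 6 (pickup(E)): towers=[D/A/C/B; F] holding=E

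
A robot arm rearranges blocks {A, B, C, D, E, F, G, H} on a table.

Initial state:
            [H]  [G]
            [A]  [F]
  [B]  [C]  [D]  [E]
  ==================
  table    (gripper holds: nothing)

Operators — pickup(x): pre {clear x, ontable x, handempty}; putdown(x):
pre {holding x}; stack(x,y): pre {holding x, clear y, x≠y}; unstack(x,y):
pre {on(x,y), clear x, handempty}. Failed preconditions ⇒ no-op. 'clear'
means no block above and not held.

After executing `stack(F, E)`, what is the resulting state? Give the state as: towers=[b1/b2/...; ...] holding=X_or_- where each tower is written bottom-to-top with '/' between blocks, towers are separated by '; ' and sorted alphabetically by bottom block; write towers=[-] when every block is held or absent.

before: towers=[B; C; D/A/H; E/F/G] holding=-
pre[stack(F, E)]: holding(F) ✗, clear(E) ✗, F≠E ✓
holding(F), clear(E) unmet → stack(F, E) is a no-op
after:  towers=[B; C; D/A/H; E/F/G] holding=-

towers=[B; C; D/A/H; E/F/G] holding=-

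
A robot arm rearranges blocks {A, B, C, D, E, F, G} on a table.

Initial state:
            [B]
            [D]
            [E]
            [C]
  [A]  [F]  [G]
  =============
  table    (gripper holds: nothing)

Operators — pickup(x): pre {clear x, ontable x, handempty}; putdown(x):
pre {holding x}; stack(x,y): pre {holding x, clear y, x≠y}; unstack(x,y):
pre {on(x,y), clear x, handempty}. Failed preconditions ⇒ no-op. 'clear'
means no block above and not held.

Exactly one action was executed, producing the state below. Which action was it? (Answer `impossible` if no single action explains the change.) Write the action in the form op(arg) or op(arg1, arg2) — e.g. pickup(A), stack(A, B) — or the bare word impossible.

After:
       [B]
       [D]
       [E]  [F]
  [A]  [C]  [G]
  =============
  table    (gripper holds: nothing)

target: towers=[A; C/E/D/B; G/F] holding=-
     unstack(B, D) → towers=[A; F; G/C/E/D] holding=B
         pickup(F) → towers=[A; G/C/E/D/B] holding=F
         pickup(A) → towers=[F; G/C/E/D/B] holding=A
none of the 3 applicable actions match → impossible

impossible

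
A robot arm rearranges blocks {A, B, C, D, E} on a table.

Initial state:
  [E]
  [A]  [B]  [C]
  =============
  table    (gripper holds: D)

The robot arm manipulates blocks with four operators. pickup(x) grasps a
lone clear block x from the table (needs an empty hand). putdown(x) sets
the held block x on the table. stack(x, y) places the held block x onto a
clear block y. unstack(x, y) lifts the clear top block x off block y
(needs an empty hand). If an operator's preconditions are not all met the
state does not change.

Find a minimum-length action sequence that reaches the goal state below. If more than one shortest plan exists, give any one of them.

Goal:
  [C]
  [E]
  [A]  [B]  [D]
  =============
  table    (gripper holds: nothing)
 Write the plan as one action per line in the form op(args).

step 1 (putdown(D)): towers=[A/E; B; C; D] holding=-
step 2 (pickup(C)): towers=[A/E; B; D] holding=C
step 3 (stack(C, E)): towers=[A/E/C; B; D] holding=-
goal check: towers=[A/E/C; B; D] holding=- — reached (length 3, optimal by BFS)

putdown(D)
pickup(C)
stack(C, E)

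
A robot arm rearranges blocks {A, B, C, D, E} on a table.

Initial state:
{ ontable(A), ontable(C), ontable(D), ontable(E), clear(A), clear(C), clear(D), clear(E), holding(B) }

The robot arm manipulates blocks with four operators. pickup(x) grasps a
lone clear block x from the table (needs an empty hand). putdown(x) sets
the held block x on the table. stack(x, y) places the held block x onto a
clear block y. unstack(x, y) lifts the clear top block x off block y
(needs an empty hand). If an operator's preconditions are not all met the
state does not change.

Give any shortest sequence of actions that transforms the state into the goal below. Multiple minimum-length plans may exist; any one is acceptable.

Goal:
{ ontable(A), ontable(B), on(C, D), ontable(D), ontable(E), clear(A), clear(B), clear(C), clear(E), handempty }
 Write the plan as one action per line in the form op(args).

putdown(B)
pickup(C)
stack(C, D)

step 1 (putdown(B)): towers=[A; B; C; D; E] holding=-
step 2 (pickup(C)): towers=[A; B; D; E] holding=C
step 3 (stack(C, D)): towers=[A; B; D/C; E] holding=-
goal check: towers=[A; B; D/C; E] holding=- — reached (length 3, optimal by BFS)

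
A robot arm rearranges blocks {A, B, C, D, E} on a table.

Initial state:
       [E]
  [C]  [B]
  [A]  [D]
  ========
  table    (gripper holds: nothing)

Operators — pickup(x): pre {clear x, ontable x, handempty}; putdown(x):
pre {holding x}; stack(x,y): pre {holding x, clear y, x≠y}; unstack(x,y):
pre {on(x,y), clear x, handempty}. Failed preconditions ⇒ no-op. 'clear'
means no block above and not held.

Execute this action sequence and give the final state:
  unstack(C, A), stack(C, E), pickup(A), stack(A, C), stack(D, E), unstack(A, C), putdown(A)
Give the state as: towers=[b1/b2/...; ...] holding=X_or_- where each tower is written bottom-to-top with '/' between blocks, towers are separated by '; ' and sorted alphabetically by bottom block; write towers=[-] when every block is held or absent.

towers=[A; D/B/E/C] holding=-

step 1 (unstack(C, A)): towers=[A; D/B/E] holding=C
step 2 (stack(C, E)): towers=[A; D/B/E/C] holding=-
step 3 (pickup(A)): towers=[D/B/E/C] holding=A
step 4 (stack(A, C)): towers=[D/B/E/C/A] holding=-
step 5 (stack(D, E)) [no-op]: towers=[D/B/E/C/A] holding=-
step 6 (unstack(A, C)): towers=[D/B/E/C] holding=A
step 7 (putdown(A)): towers=[A; D/B/E/C] holding=-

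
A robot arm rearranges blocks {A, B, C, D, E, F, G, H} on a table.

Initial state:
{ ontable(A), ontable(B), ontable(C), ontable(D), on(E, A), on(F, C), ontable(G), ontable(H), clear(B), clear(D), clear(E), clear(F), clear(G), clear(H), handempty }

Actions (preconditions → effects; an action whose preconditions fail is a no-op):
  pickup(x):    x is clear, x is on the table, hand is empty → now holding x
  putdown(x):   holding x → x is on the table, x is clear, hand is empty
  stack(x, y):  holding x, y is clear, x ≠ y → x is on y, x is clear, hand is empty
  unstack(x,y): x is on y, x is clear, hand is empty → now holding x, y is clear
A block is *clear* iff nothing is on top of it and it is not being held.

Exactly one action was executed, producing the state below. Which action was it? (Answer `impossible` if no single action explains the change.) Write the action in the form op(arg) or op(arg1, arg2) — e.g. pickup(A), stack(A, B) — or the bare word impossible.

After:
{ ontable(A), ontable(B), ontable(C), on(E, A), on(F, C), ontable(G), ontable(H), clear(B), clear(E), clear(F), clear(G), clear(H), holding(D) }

pickup(D)

target: towers=[A/E; B; C/F; G; H] holding=D
         pickup(G) → towers=[A/E; B; C/F; D; H] holding=G
     unstack(E, A) → towers=[A; B; C/F; D; G; H] holding=E
         pickup(H) → towers=[A/E; B; C/F; D; G] holding=H
         pickup(B) → towers=[A/E; C/F; D; G; H] holding=B
     unstack(F, C) → towers=[A/E; B; C; D; G; H] holding=F
         pickup(D) → towers=[A/E; B; C/F; G; H] holding=D  ← match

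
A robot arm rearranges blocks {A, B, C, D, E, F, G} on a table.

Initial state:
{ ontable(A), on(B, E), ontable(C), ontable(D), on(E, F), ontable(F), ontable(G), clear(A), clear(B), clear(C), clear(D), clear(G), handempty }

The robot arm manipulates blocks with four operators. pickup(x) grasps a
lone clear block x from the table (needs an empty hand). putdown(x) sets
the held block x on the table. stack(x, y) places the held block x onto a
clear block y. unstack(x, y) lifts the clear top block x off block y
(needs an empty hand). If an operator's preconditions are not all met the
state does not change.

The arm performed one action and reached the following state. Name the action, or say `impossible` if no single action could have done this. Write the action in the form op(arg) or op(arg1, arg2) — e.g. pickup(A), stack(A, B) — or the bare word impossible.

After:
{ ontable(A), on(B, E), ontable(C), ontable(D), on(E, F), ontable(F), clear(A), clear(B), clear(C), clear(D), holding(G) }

pickup(G)

target: towers=[A; C; D; F/E/B] holding=G
     unstack(B, E) → towers=[A; C; D; F/E; G] holding=B
         pickup(G) → towers=[A; C; D; F/E/B] holding=G  ← match
         pickup(D) → towers=[A; C; F/E/B; G] holding=D
         pickup(A) → towers=[C; D; F/E/B; G] holding=A
         pickup(C) → towers=[A; D; F/E/B; G] holding=C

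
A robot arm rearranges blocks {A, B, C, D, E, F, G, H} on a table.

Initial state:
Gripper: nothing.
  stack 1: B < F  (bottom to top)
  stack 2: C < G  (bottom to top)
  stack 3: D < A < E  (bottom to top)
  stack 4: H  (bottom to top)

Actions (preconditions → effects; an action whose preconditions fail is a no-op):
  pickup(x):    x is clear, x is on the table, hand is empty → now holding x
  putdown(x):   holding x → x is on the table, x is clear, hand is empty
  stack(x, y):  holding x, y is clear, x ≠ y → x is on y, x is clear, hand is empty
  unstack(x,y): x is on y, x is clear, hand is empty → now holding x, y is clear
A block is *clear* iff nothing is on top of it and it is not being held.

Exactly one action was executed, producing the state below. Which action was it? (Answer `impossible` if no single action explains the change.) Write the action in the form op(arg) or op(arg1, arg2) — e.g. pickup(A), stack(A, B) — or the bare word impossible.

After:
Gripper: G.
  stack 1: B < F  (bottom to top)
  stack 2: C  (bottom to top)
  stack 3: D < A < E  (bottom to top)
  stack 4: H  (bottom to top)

unstack(G, C)

target: towers=[B/F; C; D/A/E; H] holding=G
     unstack(G, C) → towers=[B/F; C; D/A/E; H] holding=G  ← match
     unstack(E, A) → towers=[B/F; C/G; D/A; H] holding=E
         pickup(H) → towers=[B/F; C/G; D/A/E] holding=H
     unstack(F, B) → towers=[B; C/G; D/A/E; H] holding=F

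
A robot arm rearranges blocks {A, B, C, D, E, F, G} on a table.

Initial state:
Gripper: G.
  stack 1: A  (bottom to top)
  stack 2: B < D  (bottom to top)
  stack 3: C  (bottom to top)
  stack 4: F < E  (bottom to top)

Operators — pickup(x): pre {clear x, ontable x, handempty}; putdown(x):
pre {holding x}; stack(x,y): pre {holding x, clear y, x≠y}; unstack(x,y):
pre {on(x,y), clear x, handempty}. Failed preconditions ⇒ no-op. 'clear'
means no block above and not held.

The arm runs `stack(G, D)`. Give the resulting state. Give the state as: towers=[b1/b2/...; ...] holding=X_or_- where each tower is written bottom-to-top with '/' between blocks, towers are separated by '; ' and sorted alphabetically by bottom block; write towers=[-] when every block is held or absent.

towers=[A; B/D/G; C; F/E] holding=-

before: towers=[A; B/D; C; F/E] holding=G
pre[stack(G, D)]: holding(G) yes, clear(D) yes, G≠D yes
all met → apply stack(G, D)
after:  towers=[A; B/D/G; C; F/E] holding=-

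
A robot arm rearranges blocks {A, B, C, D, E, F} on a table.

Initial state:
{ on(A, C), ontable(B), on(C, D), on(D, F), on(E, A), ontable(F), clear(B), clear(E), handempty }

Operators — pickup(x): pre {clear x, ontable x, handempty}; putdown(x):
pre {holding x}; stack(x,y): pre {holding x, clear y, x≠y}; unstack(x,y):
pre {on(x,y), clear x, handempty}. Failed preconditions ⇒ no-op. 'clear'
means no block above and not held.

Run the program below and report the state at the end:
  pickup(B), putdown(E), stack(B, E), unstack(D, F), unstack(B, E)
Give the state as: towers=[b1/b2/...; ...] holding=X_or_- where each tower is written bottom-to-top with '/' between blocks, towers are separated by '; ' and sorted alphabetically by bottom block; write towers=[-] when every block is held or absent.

step 1 (pickup(B)): towers=[F/D/C/A/E] holding=B
step 2 (putdown(E)) [no-op]: towers=[F/D/C/A/E] holding=B
step 3 (stack(B, E)): towers=[F/D/C/A/E/B] holding=-
step 4 (unstack(D, F)) [no-op]: towers=[F/D/C/A/E/B] holding=-
step 5 (unstack(B, E)): towers=[F/D/C/A/E] holding=B

towers=[F/D/C/A/E] holding=B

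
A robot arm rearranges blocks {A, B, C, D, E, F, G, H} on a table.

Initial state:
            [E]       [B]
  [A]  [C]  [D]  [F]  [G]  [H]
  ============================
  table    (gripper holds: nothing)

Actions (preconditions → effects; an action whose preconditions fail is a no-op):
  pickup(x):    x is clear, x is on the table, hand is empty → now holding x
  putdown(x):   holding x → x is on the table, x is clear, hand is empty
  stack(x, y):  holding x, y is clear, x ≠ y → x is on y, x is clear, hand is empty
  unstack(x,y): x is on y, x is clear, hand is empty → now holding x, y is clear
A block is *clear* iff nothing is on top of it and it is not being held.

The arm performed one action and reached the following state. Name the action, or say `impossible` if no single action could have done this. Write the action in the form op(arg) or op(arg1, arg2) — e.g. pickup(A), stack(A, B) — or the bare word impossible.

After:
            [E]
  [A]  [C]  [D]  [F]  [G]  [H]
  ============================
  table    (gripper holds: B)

unstack(B, G)

target: towers=[A; C; D/E; F; G; H] holding=B
         pickup(A) → towers=[C; D/E; F; G/B; H] holding=A
     unstack(E, D) → towers=[A; C; D; F; G/B; H] holding=E
         pickup(H) → towers=[A; C; D/E; F; G/B] holding=H
     unstack(B, G) → towers=[A; C; D/E; F; G; H] holding=B  ← match
         pickup(F) → towers=[A; C; D/E; G/B; H] holding=F
         pickup(C) → towers=[A; D/E; F; G/B; H] holding=C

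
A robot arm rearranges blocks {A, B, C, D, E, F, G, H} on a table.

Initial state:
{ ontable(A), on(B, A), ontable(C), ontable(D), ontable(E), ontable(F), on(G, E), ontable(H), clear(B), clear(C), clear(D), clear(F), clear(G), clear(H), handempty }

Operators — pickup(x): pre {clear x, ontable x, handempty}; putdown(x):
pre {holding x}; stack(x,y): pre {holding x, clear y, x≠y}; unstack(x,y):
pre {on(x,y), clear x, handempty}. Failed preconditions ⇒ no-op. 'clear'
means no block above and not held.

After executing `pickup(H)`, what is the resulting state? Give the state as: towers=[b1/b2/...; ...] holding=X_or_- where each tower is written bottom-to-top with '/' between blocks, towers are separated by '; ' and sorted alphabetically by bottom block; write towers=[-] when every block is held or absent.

before: towers=[A/B; C; D; E/G; F; H] holding=-
pre[pickup(H)]: clear(H) ok, ontable(H) ok, handempty ok
all met → apply pickup(H)
after:  towers=[A/B; C; D; E/G; F] holding=H

towers=[A/B; C; D; E/G; F] holding=H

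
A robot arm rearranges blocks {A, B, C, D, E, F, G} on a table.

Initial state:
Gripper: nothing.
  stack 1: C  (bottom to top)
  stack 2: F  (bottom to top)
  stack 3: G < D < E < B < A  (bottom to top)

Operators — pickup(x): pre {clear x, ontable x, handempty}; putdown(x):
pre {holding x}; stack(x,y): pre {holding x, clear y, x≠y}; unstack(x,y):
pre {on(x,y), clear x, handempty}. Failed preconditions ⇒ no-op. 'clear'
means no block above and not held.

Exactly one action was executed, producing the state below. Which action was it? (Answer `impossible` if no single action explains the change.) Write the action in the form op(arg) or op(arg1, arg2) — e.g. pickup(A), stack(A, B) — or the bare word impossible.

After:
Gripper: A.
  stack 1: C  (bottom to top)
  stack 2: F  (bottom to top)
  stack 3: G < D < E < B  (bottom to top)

unstack(A, B)

target: towers=[C; F; G/D/E/B] holding=A
         pickup(F) → towers=[C; G/D/E/B/A] holding=F
     unstack(A, B) → towers=[C; F; G/D/E/B] holding=A  ← match
         pickup(C) → towers=[F; G/D/E/B/A] holding=C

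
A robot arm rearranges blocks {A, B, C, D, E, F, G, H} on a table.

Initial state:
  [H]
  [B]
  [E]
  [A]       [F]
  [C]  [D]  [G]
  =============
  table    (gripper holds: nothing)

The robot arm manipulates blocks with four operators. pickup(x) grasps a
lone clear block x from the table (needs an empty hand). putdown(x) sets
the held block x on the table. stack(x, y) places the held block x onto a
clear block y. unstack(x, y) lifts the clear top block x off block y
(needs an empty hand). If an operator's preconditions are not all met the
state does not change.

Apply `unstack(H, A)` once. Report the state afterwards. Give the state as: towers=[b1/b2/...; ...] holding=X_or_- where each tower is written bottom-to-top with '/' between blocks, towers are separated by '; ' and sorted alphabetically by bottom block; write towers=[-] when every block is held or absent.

before: towers=[C/A/E/B/H; D; G/F] holding=-
pre[unstack(H, A)]: on(H,A) ✗, clear(H) ✓, handempty ✓
on(H,A) unmet → unstack(H, A) is a no-op
after:  towers=[C/A/E/B/H; D; G/F] holding=-

towers=[C/A/E/B/H; D; G/F] holding=-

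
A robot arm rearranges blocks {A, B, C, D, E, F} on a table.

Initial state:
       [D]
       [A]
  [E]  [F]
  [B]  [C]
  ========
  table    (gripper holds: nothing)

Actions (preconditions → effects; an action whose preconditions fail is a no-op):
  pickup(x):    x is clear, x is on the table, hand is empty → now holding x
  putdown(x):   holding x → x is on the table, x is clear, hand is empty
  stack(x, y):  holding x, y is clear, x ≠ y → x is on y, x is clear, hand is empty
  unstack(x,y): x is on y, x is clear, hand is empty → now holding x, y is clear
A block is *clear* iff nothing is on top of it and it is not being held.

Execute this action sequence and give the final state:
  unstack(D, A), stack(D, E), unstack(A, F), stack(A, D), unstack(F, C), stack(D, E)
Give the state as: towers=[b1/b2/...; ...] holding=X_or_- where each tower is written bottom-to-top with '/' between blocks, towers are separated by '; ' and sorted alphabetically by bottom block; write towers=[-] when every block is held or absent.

step 1 (unstack(D, A)): towers=[B/E; C/F/A] holding=D
step 2 (stack(D, E)): towers=[B/E/D; C/F/A] holding=-
step 3 (unstack(A, F)): towers=[B/E/D; C/F] holding=A
step 4 (stack(A, D)): towers=[B/E/D/A; C/F] holding=-
step 5 (unstack(F, C)): towers=[B/E/D/A; C] holding=F
step 6 (stack(D, E)) [no-op]: towers=[B/E/D/A; C] holding=F

towers=[B/E/D/A; C] holding=F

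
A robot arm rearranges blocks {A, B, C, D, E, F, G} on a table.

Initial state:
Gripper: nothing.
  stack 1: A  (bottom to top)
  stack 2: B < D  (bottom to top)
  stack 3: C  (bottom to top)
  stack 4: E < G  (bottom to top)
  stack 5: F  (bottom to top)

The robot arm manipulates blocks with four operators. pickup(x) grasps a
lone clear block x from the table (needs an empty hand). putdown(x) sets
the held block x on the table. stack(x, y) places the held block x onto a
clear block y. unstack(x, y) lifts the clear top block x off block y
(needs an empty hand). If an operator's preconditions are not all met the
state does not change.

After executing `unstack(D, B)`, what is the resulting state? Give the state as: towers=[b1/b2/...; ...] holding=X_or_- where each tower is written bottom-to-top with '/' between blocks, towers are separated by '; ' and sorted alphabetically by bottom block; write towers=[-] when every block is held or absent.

before: towers=[A; B/D; C; E/G; F] holding=-
pre[unstack(D, B)]: on(D,B) ✓, clear(D) ✓, handempty ✓
all met → apply unstack(D, B)
after:  towers=[A; B; C; E/G; F] holding=D

towers=[A; B; C; E/G; F] holding=D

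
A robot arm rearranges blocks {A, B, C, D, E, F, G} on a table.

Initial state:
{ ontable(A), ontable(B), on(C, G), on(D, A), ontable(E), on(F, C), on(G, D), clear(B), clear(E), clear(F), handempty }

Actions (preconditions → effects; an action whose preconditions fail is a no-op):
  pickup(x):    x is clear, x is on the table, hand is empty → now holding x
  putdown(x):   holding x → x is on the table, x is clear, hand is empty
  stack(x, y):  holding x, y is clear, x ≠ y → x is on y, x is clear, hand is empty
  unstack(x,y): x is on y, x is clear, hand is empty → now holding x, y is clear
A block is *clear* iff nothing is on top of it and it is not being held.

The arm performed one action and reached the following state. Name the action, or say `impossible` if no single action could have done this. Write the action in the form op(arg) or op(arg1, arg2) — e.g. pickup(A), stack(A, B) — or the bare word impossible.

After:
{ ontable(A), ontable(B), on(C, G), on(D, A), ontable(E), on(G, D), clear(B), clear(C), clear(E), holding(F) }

unstack(F, C)

target: towers=[A/D/G/C; B; E] holding=F
         pickup(B) → towers=[A/D/G/C/F; E] holding=B
     unstack(F, C) → towers=[A/D/G/C; B; E] holding=F  ← match
         pickup(E) → towers=[A/D/G/C/F; B] holding=E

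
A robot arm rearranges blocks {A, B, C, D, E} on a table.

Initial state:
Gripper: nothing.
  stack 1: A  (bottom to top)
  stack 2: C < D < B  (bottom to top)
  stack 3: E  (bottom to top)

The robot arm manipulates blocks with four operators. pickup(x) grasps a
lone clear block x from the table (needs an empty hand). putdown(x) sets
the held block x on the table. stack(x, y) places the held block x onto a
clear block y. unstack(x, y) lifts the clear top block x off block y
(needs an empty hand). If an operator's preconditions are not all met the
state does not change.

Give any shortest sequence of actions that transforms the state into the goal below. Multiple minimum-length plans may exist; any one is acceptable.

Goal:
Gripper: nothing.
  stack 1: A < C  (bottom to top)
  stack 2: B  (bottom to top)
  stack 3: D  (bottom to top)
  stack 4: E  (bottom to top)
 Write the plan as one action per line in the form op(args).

unstack(B, D)
putdown(B)
unstack(D, C)
putdown(D)
pickup(C)
stack(C, A)

step 1 (unstack(B, D)): towers=[A; C/D; E] holding=B
step 2 (putdown(B)): towers=[A; B; C/D; E] holding=-
step 3 (unstack(D, C)): towers=[A; B; C; E] holding=D
step 4 (putdown(D)): towers=[A; B; C; D; E] holding=-
step 5 (pickup(C)): towers=[A; B; D; E] holding=C
step 6 (stack(C, A)): towers=[A/C; B; D; E] holding=-
goal check: towers=[A/C; B; D; E] holding=- — reached (length 6, optimal by BFS)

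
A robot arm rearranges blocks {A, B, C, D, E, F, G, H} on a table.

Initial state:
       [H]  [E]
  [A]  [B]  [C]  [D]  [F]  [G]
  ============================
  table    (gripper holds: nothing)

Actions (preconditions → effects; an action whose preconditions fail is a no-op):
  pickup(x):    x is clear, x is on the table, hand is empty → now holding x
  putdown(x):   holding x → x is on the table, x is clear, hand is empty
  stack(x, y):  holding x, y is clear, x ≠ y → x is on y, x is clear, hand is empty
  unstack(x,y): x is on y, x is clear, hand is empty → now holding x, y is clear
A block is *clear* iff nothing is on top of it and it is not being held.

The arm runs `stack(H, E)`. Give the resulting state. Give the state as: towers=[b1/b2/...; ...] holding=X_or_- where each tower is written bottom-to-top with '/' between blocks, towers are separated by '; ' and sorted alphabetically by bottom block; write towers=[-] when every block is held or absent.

towers=[A; B/H; C/E; D; F; G] holding=-

before: towers=[A; B/H; C/E; D; F; G] holding=-
pre[stack(H, E)]: holding(H) fail, clear(E) ok, H≠E ok
holding(H) unmet → stack(H, E) is a no-op
after:  towers=[A; B/H; C/E; D; F; G] holding=-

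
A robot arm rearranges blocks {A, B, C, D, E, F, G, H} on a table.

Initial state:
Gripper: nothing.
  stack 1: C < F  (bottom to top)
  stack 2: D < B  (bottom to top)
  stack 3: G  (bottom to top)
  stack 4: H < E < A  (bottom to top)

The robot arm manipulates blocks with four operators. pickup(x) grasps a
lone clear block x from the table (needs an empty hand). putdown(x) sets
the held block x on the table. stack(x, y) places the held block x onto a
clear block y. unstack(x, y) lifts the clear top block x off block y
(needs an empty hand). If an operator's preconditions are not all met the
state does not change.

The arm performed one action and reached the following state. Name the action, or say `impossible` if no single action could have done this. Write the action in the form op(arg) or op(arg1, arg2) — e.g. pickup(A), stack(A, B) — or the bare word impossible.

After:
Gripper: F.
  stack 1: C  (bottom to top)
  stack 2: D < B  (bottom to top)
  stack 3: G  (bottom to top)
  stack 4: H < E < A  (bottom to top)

unstack(F, C)

target: towers=[C; D/B; G; H/E/A] holding=F
         pickup(G) → towers=[C/F; D/B; H/E/A] holding=G
     unstack(A, E) → towers=[C/F; D/B; G; H/E] holding=A
     unstack(B, D) → towers=[C/F; D; G; H/E/A] holding=B
     unstack(F, C) → towers=[C; D/B; G; H/E/A] holding=F  ← match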